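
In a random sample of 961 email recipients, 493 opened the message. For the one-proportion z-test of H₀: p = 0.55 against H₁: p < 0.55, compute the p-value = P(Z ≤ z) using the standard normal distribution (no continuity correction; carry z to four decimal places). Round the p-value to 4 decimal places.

The sample proportion is 493/961 = 0.51301.
SE₀ = √(0.55·0.45/961) = 0.016048.
Test statistic (full precision, shown to 4 dp): z = (493/961 − 0.55)/SE₀ ≈ -2.3051.
From the standard normal, P(Z ≤ z) = 0.0106.

p-value = 0.0106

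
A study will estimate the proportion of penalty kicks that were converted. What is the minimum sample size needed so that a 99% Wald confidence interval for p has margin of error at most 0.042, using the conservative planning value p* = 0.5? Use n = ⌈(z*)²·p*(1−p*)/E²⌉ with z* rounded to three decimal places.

n = 941

z* = 2.576 at the 99% level.
p*(1−p*) = 0.2500.
Required n before rounding: 6.635776 × 0.2500 / 0.042² = 940.444.
⌈940.444⌉ = 941.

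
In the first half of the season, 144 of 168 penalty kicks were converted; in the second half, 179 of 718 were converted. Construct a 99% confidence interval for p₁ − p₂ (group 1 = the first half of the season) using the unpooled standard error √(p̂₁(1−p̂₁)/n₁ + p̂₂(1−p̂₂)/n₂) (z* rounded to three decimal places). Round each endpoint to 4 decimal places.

(0.5268, 0.6889)

p̂₁ = 144/168 = 0.85714, p̂₂ = 179/718 = 0.24930; p̂₁ − p̂₂ = 0.60784.
SE = √(0.000728863 + 0.000260656) = √0.000989519 = 0.031457.
The 99% critical value is z* = 2.576. Margin of error = 0.08103.
So the interval runs from 0.5268 to 0.6889.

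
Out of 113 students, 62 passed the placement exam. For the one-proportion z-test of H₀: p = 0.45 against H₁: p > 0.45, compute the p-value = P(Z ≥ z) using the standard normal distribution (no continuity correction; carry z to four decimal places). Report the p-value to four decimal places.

p-value = 0.0175

The sample proportion is 62/113 = 0.54867.
SE₀ = √(0.45·0.55/113) = 0.046800.
z = (p̂ − p₀)/SE = (62/113 − 0.45)/0.046800 ≈ 2.1084.
From the standard normal, P(Z ≥ z) = 0.0175.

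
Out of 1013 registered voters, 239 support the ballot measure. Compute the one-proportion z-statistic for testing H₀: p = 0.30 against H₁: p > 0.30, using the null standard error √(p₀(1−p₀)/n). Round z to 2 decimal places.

Sample proportion p̂ = 239/1013 = 0.23593.
Null standard error: √(0.30·0.70/1013) = √0.000207305 = 0.014398.
z = (0.23593 − 0.30)/0.014398 = -0.06407/0.014398 = -4.45.

z = -4.45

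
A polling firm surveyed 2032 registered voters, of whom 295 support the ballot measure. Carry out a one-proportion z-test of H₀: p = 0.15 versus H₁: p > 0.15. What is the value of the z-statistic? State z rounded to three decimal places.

With x = 295 successes in n = 2032, p̂ = 0.14518.
SE₀ = √(0.15·0.85/2032) = 0.007921.
z = (p̂ − p₀)/SE = (0.14518 − 0.15)/0.007921 = -0.609.

z = -0.609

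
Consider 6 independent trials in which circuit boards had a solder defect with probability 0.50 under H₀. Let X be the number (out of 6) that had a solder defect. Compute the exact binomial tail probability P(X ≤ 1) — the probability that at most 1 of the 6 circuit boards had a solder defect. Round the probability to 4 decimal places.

P = 0.1094

X is binomial with n = 6 and p = 0.50.
P(X ≤ 1) = C(6,0)·0.50^0·0.50^6 + C(6,1)·0.50^1·0.50^5.
= 0.015625 + 0.093750 = 0.1094.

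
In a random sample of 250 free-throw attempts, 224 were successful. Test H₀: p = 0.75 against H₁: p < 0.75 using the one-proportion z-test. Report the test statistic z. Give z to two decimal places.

Sample proportion p̂ = 224/250 = 0.89600.
Null standard error: √(0.75·0.25/250) = √0.000750000 = 0.027386.
Test statistic: z = 0.14600/0.027386 = 5.33.

z = 5.33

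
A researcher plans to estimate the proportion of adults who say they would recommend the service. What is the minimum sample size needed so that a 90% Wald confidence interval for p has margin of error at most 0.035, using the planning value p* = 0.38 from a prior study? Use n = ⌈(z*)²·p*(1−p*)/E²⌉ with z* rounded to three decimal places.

n = 521

z* = 1.645 at the 90% level.
p*(1−p*) = 0.38·0.62 = 0.2356.
(z*)²·p*(1−p*)/E² = 2.706025·0.2356/0.001225 = 520.440.
Rounding up, n = 521.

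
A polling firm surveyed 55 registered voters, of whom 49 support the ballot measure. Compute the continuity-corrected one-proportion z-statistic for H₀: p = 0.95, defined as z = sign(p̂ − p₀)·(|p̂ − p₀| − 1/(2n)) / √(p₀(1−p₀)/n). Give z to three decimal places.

Sample proportion p̂ = 49/55 = 0.89091. p̂ − p₀ = -0.059091.
Continuity correction 1/(2n) = 1/110 = 0.009091.
Corrected numerator: |-0.059091| − 0.009091 = 0.050000.
SE₀ = √(0.95·0.05/55) = 0.029388.
z = (−)0.050000/0.029388 = -1.701.

z = -1.701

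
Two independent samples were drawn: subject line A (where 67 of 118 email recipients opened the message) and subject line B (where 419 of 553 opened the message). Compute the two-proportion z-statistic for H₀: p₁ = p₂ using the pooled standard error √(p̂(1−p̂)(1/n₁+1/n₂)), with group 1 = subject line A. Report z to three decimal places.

p̂₁ = 67/118 = 0.56780, p̂₂ = 419/553 = 0.75769.
Pooled p̂ = (67+419)/(118+553) = 486/671 = 0.72429.
Pooled SE = √[0.1996931·0.01028289] ≈ 0.045315.
z = -0.18989/0.045315 = -4.190.

z = -4.190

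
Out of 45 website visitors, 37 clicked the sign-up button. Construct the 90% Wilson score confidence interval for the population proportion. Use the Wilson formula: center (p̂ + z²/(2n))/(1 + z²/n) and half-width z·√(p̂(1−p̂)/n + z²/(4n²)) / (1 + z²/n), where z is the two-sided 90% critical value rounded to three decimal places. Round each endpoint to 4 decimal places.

Here p̂ = 37/45 = 0.82222 and z = 1.645 (z² = 2.706025).
1 + z²/n = 1.060134.
Center = (0.82222 + 0.030067)/1.060134 = 0.80394.
Radicand: p̂(1−p̂)/n + z²/(4n²) = 0.003248285 + 0.000334077 = 0.003582362.
Half-width = 1.645·√0.003582362/1.060134 = 0.09287.
CI: 0.80394 ± 0.09287 = (0.7111, 0.8968).

(0.7111, 0.8968)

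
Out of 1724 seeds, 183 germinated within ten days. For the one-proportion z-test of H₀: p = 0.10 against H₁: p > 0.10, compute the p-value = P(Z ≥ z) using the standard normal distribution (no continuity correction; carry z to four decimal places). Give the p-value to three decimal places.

p̂ = 183/1724 = 0.10615.
SE₀ = √(0.10·0.90/1724) = 0.007225.
Test statistic (full precision, shown to 4 dp): z = (183/1724 − 0.10)/SE₀ ≈ 0.8510.
From the standard normal, P(Z ≥ z) = 0.197.

p-value = 0.197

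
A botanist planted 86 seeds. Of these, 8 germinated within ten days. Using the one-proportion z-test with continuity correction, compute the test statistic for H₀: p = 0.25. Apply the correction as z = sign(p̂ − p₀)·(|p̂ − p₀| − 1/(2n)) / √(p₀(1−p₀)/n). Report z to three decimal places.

With x = 8 successes in n = 86, p̂ = 0.09302. p̂ − p₀ = -0.156977.
Continuity correction 1/(2n) = 1/172 = 0.005814.
Corrected numerator: |-0.156977| − 0.005814 = 0.151163.
Null standard error: √(0.25·0.75/86) = √0.002180233 = 0.046693.
z = −0.151163/0.046693 = -3.237.

z = -3.237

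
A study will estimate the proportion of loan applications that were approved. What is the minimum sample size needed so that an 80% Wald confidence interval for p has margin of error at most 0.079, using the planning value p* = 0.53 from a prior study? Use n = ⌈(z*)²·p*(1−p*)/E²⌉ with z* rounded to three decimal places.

n = 66

The 80% critical value is z* = 1.282.
p*(1−p*) = 0.53·0.47 = 0.2491.
(z*)²·p*(1−p*)/E² = 1.643524·0.2491/0.006241 = 65.599.
Rounding up, n = 66.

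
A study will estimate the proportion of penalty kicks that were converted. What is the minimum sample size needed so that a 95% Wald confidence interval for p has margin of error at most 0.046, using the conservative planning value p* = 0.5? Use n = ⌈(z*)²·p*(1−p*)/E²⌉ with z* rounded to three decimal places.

n = 454

For 95% confidence, z* = 1.960.
p*(1−p*) = 0.2500.
Required n before rounding: 3.841600 × 0.2500 / 0.046² = 453.875.
Rounding up, n = 454.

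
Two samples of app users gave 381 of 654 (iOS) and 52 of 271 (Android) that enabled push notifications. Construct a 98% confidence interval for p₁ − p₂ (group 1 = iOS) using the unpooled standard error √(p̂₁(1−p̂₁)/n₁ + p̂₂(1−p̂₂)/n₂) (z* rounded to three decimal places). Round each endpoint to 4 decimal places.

(0.3192, 0.4622)

p̂₁ = 0.58257, p̂₂ = 0.19188, so the observed difference is 0.39069.
Unpooled SE = √(p̂₁(1−p̂₁)/n₁ + p̂₂(1−p̂₂)/n₂) = √(0.000371839 + 0.000572189) = 0.030725.
z* = 2.326 at the 98% level. Margin of error = 0.07147.
Interval: 0.39069 ± 0.07147 → (0.3192, 0.4622).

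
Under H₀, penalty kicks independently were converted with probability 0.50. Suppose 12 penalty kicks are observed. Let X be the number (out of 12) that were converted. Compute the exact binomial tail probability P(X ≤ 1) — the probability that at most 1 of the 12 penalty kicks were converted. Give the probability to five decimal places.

P = 0.00317

X is binomial with n = 12 and p = 0.50.
P(X ≤ 1) = C(12,0)·0.50^0·0.50^12 + C(12,1)·0.50^1·0.50^11.
= 0.000244 + 0.002930 = 0.00317.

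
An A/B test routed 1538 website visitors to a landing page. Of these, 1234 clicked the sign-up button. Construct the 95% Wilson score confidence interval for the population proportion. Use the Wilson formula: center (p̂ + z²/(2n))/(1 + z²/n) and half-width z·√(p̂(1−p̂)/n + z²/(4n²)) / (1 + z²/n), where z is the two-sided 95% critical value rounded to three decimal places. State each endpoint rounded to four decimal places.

(0.7817, 0.8215)

p̂ = 1234/1538 = 0.80234; z = 1.960, so z² = 3.841600.
1 + z²/n = 1.002498.
Adjusted center: (0.80234 + z²/(2n))/1.002498 = 0.80159.
Radicand: p̂(1−p̂)/n + z²/(4n²) = 0.000103114 + 0.000000406 = 0.000103520.
Half-width = z·√(radicand)/denom = 1.960·0.010175/1.002498 = 0.01989.
Interval: 0.80159 ± 0.01989 → (0.7817, 0.8215).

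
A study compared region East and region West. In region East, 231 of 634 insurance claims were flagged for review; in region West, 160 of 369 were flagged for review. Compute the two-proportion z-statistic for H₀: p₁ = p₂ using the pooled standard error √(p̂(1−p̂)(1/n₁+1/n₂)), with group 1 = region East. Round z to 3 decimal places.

z = -2.169

p̂₁ = 231/634 = 0.36435, p̂₂ = 160/369 = 0.43360.
Pooled p̂ = (231+160)/(634+369) = 391/1003 = 0.38983.
SE = √[p̂(1−p̂)(1/n₁+1/n₂)] = √[0.38983·0.61017·(1/634+1/369)] ≈ 0.031934.
z = -0.06925/0.031934 = -2.169.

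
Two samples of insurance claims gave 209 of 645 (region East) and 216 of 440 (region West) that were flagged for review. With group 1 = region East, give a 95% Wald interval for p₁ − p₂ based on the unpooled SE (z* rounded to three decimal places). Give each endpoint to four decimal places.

(-0.2259, -0.1078)

p̂₁ = 0.32403, p̂₂ = 0.49091, so the observed difference is -0.16688.
Unpooled SE = √(p̂₁(1−p̂₁)/n₁ + p̂₂(1−p̂₂)/n₂) = √(0.000339589 + 0.000567994) = 0.030126.
The 95% critical value is z* = 1.960. Margin = 1.960·0.030126 = 0.05905.
So the interval runs from -0.2259 to -0.1078.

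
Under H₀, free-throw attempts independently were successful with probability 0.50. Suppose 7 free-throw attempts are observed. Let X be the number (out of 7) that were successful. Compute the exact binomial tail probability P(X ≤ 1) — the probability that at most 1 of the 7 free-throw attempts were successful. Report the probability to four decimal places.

X ~ Binomial(n=7, p=0.50).
P(X ≤ 1) = C(7,0)·0.50^0·0.50^7 + C(7,1)·0.50^1·0.50^6.
= 0.007812 + 0.054688 = 0.0625.

P = 0.0625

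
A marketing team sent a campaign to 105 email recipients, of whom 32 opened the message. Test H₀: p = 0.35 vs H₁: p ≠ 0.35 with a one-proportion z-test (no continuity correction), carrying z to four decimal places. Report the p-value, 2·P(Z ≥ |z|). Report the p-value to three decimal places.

p-value = 0.331

The sample proportion is 32/105 = 0.30476.
Under H₀, SE = √(p₀(1−p₀)/n) = √(0.35·0.65/105) = √0.002166667 = 0.046547.
Test statistic (full precision, shown to 4 dp): z = (32/105 − 0.35)/SE₀ ≈ -0.9719.
p-value = 2·P(Z ≥ |z|) with z = -0.9719 → 0.331.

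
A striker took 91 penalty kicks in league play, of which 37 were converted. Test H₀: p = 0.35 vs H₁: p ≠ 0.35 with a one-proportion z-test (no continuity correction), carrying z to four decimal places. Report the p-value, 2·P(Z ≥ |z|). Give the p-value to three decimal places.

p-value = 0.258

The sample proportion is 37/91 = 0.40659.
Null standard error: √(0.35·0.65/91) = √0.002500000 = 0.050000.
z = (p̂ − p₀)/SE = (37/91 − 0.35)/0.050000 ≈ 1.1319.
From the standard normal, 2·P(Z ≥ |z|) = 0.258.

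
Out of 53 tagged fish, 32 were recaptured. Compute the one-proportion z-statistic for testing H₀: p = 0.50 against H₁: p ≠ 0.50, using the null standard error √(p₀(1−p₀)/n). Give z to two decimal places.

Sample proportion p̂ = 32/53 = 0.60377.
SE₀ = √(0.50·0.50/53) = 0.068680.
Test statistic: z = 0.10377/0.068680 = 1.51.

z = 1.51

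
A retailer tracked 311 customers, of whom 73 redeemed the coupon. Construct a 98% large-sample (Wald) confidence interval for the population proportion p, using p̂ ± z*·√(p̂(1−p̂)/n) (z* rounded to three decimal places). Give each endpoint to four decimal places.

(0.1788, 0.2906)

With x = 73 successes in n = 311, p̂ = 0.23473.
Standard error of p̂: √(0.179630/311) = √0.000577589 = 0.024033.
z* = 2.326 at the 98% level.
Margin = 2.326·0.024033 = 0.05590.
So the interval runs from 0.1788 to 0.2906.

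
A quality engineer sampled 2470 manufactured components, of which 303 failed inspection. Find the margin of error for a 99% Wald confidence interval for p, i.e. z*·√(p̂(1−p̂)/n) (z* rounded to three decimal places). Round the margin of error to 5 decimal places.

ME = 0.01700

Sample proportion p̂ = 303/2470 = 0.12267.
Standard error of p̂: √(0.107624/2470) = √0.000043572 = 0.006601.
The 99% critical value is z* = 2.576.
So ME = 0.01700.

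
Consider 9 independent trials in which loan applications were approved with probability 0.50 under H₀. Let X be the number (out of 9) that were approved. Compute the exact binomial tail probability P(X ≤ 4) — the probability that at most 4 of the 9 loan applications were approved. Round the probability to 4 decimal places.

X is binomial with n = 9 and p = 0.50.
P(X ≤ 4) = Σ_{j=0}^{4} C(9,j)·0.50^j·0.50^{9−j}.
= 0.001953 + 0.017578 + 0.070312 + 0.164062 + 0.246094 = 0.5000.

P = 0.5000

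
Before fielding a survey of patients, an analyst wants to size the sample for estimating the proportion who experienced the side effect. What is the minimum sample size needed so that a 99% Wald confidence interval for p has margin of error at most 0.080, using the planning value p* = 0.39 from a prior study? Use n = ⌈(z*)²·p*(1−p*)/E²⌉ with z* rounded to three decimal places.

For 99% confidence, z* = 2.576.
p*(1−p*) = 0.39·0.61 = 0.2379.
Required n before rounding: 6.635776 × 0.2379 / 0.080² = 246.664.
⌈246.664⌉ = 247.

n = 247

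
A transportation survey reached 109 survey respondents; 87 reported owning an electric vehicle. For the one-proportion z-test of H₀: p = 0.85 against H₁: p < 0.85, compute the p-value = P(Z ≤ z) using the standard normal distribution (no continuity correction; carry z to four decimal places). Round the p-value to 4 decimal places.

p-value = 0.0648

Sample proportion p̂ = 87/109 = 0.79817.
Null standard error: √(0.85·0.15/109) = √0.001169725 = 0.034201.
z = (p̂ − p₀)/SE = (87/109 − 0.85)/0.034201 ≈ -1.5156.
p-value = P(Z ≤ z) with z = -1.5156 → 0.0648.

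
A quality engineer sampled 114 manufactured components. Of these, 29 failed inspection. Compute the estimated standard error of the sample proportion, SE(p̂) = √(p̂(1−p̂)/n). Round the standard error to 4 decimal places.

SE = 0.0408

p̂ = 29/114 = 0.25439.
p̂(1−p̂) = 0.189676.
SE = √(0.189676/114) = √0.001663825 = 0.0408.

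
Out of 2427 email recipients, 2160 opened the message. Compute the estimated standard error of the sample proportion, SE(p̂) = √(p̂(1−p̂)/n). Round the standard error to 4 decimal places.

SE = 0.0064

With x = 2160 successes in n = 2427, p̂ = 0.88999.
p̂(1−p̂) = 0.097908.
SE = √(0.097908/2427) = 0.0064.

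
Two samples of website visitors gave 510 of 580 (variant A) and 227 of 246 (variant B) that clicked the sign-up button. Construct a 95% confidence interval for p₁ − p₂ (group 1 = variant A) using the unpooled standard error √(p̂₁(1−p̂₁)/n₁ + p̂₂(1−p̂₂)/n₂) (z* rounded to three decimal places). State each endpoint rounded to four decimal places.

(-0.0861, -0.0008)

p̂₁ = 0.87931, p̂₂ = 0.92276, so the observed difference is -0.04345.
Unpooled SE = √(p̂₁(1−p̂₁)/n₁ + p̂₂(1−p̂₂)/n₂) = √(0.000182972 + 0.000289717) = 0.021741.
The 95% critical value is z* = 1.960. Margin of error = 0.04261.
CI: -0.04345 ± 0.04261 = (-0.0861, -0.0008).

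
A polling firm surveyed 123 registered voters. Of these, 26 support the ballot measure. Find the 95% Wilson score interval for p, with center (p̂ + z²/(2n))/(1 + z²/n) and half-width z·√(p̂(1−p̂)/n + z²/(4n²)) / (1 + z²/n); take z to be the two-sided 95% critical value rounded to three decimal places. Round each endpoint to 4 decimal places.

Here p̂ = 26/123 = 0.21138 and z = 1.960 (z² = 3.841600).
1 + z²/n = 1.031233.
Adjusted center: (0.21138 + z²/(2n))/1.031233 = 0.22012.
Radicand: p̂(1−p̂)/n + z²/(4n²) = 0.001355282 + 0.000063481 = 0.001418763.
Half-width = z·√(radicand)/denom = 1.960·0.037666/1.031233 = 0.07159.
CI: 0.22012 ± 0.07159 = (0.1485, 0.2917).

(0.1485, 0.2917)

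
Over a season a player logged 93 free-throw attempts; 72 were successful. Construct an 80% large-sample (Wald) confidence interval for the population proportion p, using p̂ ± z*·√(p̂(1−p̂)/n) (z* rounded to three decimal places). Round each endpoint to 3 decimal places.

With x = 72 successes in n = 93, p̂ = 0.77419.
SE = √(p̂(1−p̂)/n) = √(0.174818/93) = 0.043356.
z* = 1.282 at the 80% level.
Margin of error: 1.282 × 0.043356 = 0.05558.
CI: 0.77419 ± 0.05558 = (0.719, 0.830).

(0.719, 0.830)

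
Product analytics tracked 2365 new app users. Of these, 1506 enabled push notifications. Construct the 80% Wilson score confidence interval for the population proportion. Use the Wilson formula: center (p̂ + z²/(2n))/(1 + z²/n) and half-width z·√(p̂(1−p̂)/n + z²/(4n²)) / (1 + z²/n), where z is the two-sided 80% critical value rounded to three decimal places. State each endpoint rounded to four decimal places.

(0.6240, 0.6494)

Here p̂ = 1506/2365 = 0.63679 and z = 1.282 (z² = 1.643524).
1 + z²/n = 1.000695.
Adjusted center: (0.63679 + z²/(2n))/1.000695 = 0.63669.
Radicand: p̂(1−p̂)/n + z²/(4n²) = 0.000097797 + 0.000000073 = 0.000097870.
Half-width = z·√(radicand)/denom = 1.282·0.009893/1.000695 = 0.01267.
CI: 0.63669 ± 0.01267 = (0.6240, 0.6494).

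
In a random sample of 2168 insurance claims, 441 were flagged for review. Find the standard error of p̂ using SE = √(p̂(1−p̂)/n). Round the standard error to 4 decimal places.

Sample proportion p̂ = 441/2168 = 0.20341.
p̂(1−p̂) = 0.20341·0.79659 = 0.162034.
SE = √(0.162034/2168) = 0.0086.

SE = 0.0086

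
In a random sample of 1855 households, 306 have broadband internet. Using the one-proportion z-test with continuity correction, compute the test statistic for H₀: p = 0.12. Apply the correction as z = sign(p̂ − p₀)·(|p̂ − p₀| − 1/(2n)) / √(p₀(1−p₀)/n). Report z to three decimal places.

z = 5.923

The sample proportion is 306/1855 = 0.16496. p̂ − p₀ = 0.044960.
Continuity correction 1/(2n) = 1/3710 = 0.000270.
Corrected numerator: |0.044960| − 0.000270 = 0.044690.
SE₀ = √(0.12·0.88/1855) = 0.007545.
z = (+)0.044690/0.007545 = 5.923.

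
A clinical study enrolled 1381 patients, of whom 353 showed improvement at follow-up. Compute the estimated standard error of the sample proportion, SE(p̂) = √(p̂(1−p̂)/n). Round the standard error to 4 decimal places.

Sample proportion p̂ = 353/1381 = 0.25561.
p̂(1−p̂) = 0.190274.
SE = √(0.190274/1381) = 0.0117.

SE = 0.0117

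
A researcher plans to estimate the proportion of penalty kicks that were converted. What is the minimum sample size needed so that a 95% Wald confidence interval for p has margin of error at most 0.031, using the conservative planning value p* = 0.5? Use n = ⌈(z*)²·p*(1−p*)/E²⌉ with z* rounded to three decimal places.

n = 1000

The 95% critical value is z* = 1.960.
p*(1−p*) = 0.2500.
(z*)²·p*(1−p*)/E² = 3.841600·0.2500/0.000961 = 999.376.
Rounding up, n = 1000.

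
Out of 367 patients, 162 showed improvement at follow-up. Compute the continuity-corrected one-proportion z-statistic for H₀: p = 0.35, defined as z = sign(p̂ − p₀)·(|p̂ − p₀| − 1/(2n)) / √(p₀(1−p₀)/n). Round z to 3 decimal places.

z = 3.617

With x = 162 successes in n = 367, p̂ = 0.44142. p̂ − p₀ = 0.091417.
Continuity correction 1/(2n) = 1/734 = 0.001362.
Corrected numerator: |0.091417| − 0.001362 = 0.090055.
SE₀ = √(0.35·0.65/367) = 0.024898.
z = (+)0.090055/0.024898 = 3.617.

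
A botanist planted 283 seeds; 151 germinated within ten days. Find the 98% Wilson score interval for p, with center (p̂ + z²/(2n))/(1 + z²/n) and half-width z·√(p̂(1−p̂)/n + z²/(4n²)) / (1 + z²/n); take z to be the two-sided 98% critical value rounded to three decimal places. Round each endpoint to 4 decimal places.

(0.4646, 0.6013)

p̂ = 151/283 = 0.53357; z = 2.326, so z² = 5.410276.
1 + z²/n = 1.019118.
Center = (0.53357 + 0.009559)/1.019118 = 0.53294.
Radicand: p̂(1−p̂)/n + z²/(4n²) = 0.000879410 + 0.000016888 = 0.000896298.
Half-width = z·√(radicand)/denom = 2.326·0.029938/1.019118 = 0.06833.
So the interval runs from 0.4646 to 0.6013.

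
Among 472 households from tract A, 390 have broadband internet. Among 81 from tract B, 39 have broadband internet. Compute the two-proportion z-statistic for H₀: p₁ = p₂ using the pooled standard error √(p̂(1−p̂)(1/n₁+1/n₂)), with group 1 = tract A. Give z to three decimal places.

p̂₁ = 390/472 = 0.82627, p̂₂ = 39/81 = 0.48148.
Pooled p̂ = (390+39)/(472+81) = 429/553 = 0.77577.
Pooled SE = √[0.1739517·0.01446432] ≈ 0.050161.
z = (p̂₁ − p̂₂)/SE = (0.82627 − 0.48148)/0.050161 = 0.34479/0.050161 = 6.874.

z = 6.874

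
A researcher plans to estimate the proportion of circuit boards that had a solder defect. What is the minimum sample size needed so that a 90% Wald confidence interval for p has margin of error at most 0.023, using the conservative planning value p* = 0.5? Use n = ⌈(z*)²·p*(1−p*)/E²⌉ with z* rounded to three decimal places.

n = 1279

For 90% confidence, z* = 1.645.
p*(1−p*) = 0.50·0.50 = 0.2500.
Required n before rounding: 2.706025 × 0.2500 / 0.023² = 1278.840.
Rounding up, n = 1279.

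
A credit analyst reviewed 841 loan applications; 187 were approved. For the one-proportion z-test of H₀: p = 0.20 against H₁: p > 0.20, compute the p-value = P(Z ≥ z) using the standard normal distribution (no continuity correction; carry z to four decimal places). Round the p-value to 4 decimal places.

p̂ = 187/841 = 0.22235.
Null standard error: √(0.20·0.80/841) = √0.000190250 = 0.013793.
Test statistic (full precision, shown to 4 dp): z = (187/841 − 0.20)/SE₀ ≈ 1.6207.
From the standard normal, P(Z ≥ z) = 0.0525.

p-value = 0.0525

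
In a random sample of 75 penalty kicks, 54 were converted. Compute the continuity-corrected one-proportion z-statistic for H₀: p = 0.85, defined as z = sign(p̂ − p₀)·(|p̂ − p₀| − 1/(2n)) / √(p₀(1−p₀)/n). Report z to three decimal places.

z = -2.991

The sample proportion is 54/75 = 0.72000. p̂ − p₀ = -0.130000.
1/(2n) = 0.006667.
Corrected numerator: |-0.130000| − 0.006667 = 0.123333.
Null standard error: √(0.85·0.15/75) = √0.001700000 = 0.041231.
z = −0.123333/0.041231 = -2.991.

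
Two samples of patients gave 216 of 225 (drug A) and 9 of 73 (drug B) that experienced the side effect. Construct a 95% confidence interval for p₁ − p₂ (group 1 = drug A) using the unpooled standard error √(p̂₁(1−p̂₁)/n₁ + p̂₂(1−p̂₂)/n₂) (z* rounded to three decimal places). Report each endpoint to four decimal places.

(0.7571, 0.9164)

p̂₁ = 216/225 = 0.96000, p̂₂ = 9/73 = 0.12329; p̂₁ − p̂₂ = 0.83671.
Unpooled SE = √(p̂₁(1−p̂₁)/n₁ + p̂₂(1−p̂₂)/n₂) = √(0.000170667 + 0.001480655) = 0.040636.
The 95% critical value is z* = 1.960. Margin of error = 0.07965.
So the interval runs from 0.7571 to 0.9164.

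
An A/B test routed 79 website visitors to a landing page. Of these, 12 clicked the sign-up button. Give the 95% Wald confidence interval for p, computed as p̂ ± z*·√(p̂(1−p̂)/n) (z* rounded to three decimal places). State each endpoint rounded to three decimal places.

(0.073, 0.231)

Sample proportion p̂ = 12/79 = 0.15190.
SE = √(p̂(1−p̂)/n) = √(0.128826/79) = 0.040382.
z* = 1.960 at the 95% level.
Margin of error: 1.960 × 0.040382 = 0.07915.
Interval: 0.15190 ± 0.07915 → (0.073, 0.231).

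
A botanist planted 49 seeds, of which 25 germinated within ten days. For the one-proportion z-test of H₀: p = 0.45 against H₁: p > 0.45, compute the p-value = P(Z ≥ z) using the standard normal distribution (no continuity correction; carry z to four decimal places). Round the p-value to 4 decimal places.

p-value = 0.1985

Sample proportion p̂ = 25/49 = 0.51020.
SE₀ = √(0.45·0.55/49) = 0.071071.
Test statistic (full precision, shown to 4 dp): z = (25/49 − 0.45)/SE₀ ≈ 0.8471.
p-value = P(Z ≥ z) with z = 0.8471 → 0.1985.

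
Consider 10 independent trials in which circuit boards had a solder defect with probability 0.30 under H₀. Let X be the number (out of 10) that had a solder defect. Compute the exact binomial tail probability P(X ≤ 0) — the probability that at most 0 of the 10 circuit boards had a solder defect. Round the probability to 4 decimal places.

P = 0.0282

X ~ Binomial(n=10, p=0.30).
P(X ≤ 0) = C(10,0)·0.30^0·0.70^10.
= 0.028248 = 0.0282.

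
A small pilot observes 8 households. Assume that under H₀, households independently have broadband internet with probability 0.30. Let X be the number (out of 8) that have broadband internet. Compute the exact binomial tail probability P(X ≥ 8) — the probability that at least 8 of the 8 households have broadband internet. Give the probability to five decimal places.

X ~ Binomial(n=8, p=0.30).
P(X ≥ 8) = C(8,8)·0.30^8·0.70^0.
= 0.000066 = 0.00007.

P = 0.00007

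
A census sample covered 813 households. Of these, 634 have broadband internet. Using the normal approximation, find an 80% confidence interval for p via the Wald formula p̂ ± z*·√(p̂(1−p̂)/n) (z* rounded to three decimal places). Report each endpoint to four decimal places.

Sample proportion p̂ = 634/813 = 0.77983.
Standard error of p̂: √(0.171696/813) = √0.000211189 = 0.014532.
For 80% confidence, z* = 1.282.
Margin = 1.282·0.014532 = 0.01863.
CI: 0.77983 ± 0.01863 = (0.7612, 0.7985).

(0.7612, 0.7985)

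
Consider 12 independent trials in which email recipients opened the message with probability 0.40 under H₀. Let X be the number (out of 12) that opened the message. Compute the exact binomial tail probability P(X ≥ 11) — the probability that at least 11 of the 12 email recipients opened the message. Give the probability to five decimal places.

X is binomial with n = 12 and p = 0.40.
P(X ≥ 11) = C(12,11)·0.40^11·0.60^1 + C(12,12)·0.40^12·0.60^0.
= 0.000302 + 0.000017 = 0.00032.

P = 0.00032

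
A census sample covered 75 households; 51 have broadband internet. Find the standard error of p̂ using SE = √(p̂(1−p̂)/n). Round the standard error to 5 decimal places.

The sample proportion is 51/75 = 0.68000.
p̂(1−p̂) = 0.68000·0.32000 = 0.217600.
SE = √(0.217600/75) = √0.002901333 = 0.05386.

SE = 0.05386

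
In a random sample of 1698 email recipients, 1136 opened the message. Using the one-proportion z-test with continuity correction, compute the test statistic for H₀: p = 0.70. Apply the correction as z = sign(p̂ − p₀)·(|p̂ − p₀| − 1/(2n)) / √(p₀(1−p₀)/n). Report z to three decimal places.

z = -2.759

The sample proportion is 1136/1698 = 0.66902. p̂ − p₀ = -0.030978.
1/(2n) = 0.000294.
Corrected numerator: |-0.030978| − 0.000294 = 0.030684.
Null standard error: √(0.70·0.30/1698) = √0.000123675 = 0.011121.
z = (−)0.030684/0.011121 = -2.759.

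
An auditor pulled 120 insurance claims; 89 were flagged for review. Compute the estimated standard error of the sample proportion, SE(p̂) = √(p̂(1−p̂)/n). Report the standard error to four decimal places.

SE = 0.0400

p̂ = 89/120 = 0.74167.
p̂(1−p̂) = 0.74167·0.25833 = 0.191596.
SE = √(0.191596/120) = 0.0400.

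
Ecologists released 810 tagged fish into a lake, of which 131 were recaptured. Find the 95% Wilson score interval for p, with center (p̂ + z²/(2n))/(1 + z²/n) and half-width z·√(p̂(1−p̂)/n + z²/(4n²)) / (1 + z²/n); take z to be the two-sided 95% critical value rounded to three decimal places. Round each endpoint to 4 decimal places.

(0.1380, 0.1887)

p̂ = 131/810 = 0.16173; z = 1.960, so z² = 3.841600.
Denominator 1 + z²/n = 1 + 3.841600/810 = 1.004743.
Center = (0.16173 + 0.002371)/1.004743 = 0.16333.
Radicand: p̂(1−p̂)/n + z²/(4n²) = 0.000167373 + 0.000001464 = 0.000168837.
Half-width = 1.960·√0.000168837/1.004743 = 0.02535.
Interval: 0.16333 ± 0.02535 → (0.1380, 0.1887).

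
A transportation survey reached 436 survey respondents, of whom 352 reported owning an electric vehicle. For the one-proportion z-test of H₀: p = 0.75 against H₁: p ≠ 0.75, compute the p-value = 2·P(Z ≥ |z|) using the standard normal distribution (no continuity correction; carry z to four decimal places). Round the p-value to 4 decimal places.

p̂ = 352/436 = 0.80734.
Null standard error: √(0.75·0.25/436) = √0.000430046 = 0.020738.
z = (p̂ − p₀)/SE = (352/436 − 0.75)/0.020738 ≈ 2.7650.
From the standard normal, 2·P(Z ≥ |z|) = 0.0057.

p-value = 0.0057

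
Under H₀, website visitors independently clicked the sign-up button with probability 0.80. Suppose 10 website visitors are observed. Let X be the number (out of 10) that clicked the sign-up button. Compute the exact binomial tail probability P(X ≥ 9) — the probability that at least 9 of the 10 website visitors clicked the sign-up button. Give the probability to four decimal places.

P = 0.3758

X is binomial with n = 10 and p = 0.80.
P(X ≥ 9) = C(10,9)·0.80^9·0.20^1 + C(10,10)·0.80^10·0.20^0.
= 0.268435 + 0.107374 = 0.3758.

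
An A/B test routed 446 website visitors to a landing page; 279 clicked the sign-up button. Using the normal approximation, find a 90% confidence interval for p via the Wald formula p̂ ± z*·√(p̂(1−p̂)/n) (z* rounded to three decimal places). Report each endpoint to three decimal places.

With x = 279 successes in n = 446, p̂ = 0.62556.
Standard error of p̂: √(0.234235/446) = √0.000525190 = 0.022917.
z* = 1.645 at the 90% level.
Margin of error: 1.645 × 0.022917 = 0.03770.
So the interval runs from 0.588 to 0.663.

(0.588, 0.663)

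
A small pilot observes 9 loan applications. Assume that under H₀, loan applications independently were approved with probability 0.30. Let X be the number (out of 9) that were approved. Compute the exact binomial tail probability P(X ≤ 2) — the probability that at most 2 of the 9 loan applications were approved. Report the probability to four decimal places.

P = 0.4628

X ~ Binomial(n=9, p=0.30).
P(X ≤ 2) = C(9,0)·0.30^0·0.70^9 + C(9,1)·0.30^1·0.70^8 + C(9,2)·0.30^2·0.70^7.
= 0.040354 + 0.155650 + 0.266828 = 0.4628.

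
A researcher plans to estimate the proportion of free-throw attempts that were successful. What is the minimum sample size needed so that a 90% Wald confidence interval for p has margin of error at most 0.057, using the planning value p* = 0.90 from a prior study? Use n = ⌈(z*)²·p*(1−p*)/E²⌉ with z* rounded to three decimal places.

z* = 1.645 at the 90% level.
p*(1−p*) = 0.0900.
Required n before rounding: 2.706025 × 0.0900 / 0.057² = 74.959.
⌈74.959⌉ = 75.

n = 75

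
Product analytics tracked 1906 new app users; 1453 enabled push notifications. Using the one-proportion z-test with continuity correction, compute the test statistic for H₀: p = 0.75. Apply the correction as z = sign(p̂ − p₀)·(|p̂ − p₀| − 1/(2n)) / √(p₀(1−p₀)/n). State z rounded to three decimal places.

z = 1.217

Sample proportion p̂ = 1453/1906 = 0.76233. p̂ − p₀ = 0.012329.
Continuity correction 1/(2n) = 1/3812 = 0.000262.
Corrected numerator: |0.012329| − 0.000262 = 0.012067.
Under H₀, SE = √(p₀(1−p₀)/n) = √(0.75·0.25/1906) = √0.000098374 = 0.009918.
z = +0.012067/0.009918 = 1.217.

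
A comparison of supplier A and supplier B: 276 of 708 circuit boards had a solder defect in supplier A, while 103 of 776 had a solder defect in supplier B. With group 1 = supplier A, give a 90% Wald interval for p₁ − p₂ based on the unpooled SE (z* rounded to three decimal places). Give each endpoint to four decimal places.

p̂₁ = 0.38983, p̂₂ = 0.13273, so the observed difference is 0.25710.
SE = √(0.000335964 + 0.000148343) = √0.000484307 = 0.022007.
z* = 1.645 at the 90% level. Margin of error = 0.03620.
CI: 0.25710 ± 0.03620 = (0.2209, 0.2933).

(0.2209, 0.2933)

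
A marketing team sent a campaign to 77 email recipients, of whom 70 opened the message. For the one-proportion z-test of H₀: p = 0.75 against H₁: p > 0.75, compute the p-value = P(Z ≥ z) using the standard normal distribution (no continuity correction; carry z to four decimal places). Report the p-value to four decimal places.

p̂ = 70/77 = 0.90909.
Null standard error: √(0.75·0.25/77) = √0.002435065 = 0.049346.
Test statistic (full precision, shown to 4 dp): z = (70/77 − 0.75)/SE₀ ≈ 3.2240.
p-value = P(Z ≥ z) with z = 3.2240 → 0.0006.

p-value = 0.0006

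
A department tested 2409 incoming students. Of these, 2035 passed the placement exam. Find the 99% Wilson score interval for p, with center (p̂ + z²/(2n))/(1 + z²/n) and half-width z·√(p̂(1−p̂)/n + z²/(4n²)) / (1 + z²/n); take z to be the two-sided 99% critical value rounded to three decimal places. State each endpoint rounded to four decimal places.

p̂ = 2035/2409 = 0.84475; z = 2.576, so z² = 6.635776.
Denominator 1 + z²/n = 1 + 6.635776/2409 = 1.002755.
Center = (0.84475 + 0.001377)/1.002755 = 0.84380.
Radicand: p̂(1−p̂)/n + z²/(4n²) = 0.000054441 + 0.000000286 = 0.000054727.
Half-width = 2.576·√0.000054727/1.002755 = 0.01900.
So the interval runs from 0.8248 to 0.8628.

(0.8248, 0.8628)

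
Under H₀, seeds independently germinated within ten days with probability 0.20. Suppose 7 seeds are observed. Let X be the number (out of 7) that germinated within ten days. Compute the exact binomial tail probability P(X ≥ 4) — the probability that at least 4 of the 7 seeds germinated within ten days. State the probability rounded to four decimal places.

P = 0.0333

X ~ Binomial(n=7, p=0.20).
P(X ≥ 4) = C(7,4)·0.20^4·0.80^3 + C(7,5)·0.20^5·0.80^2 + C(7,6)·0.20^6·0.80^1 + C(7,7)·0.20^7·0.80^0.
= 0.028672 + 0.004301 + 0.000358 + 0.000013 = 0.0333.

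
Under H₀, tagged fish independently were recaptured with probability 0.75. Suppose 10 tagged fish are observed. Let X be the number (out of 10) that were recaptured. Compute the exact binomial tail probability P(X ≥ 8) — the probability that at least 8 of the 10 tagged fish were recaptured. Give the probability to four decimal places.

X is binomial with n = 10 and p = 0.75.
P(X ≥ 8) = C(10,8)·0.75^8·0.25^2 + C(10,9)·0.75^9·0.25^1 + C(10,10)·0.75^10·0.25^0.
= 0.281568 + 0.187712 + 0.056314 = 0.5256.

P = 0.5256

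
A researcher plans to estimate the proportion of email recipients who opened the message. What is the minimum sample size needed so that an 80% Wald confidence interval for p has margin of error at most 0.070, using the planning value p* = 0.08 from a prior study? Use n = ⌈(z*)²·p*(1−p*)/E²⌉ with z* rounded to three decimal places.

For 80% confidence, z* = 1.282.
p*(1−p*) = 0.0736.
(z*)²·p*(1−p*)/E² = 1.643524·0.0736/0.004900 = 24.686.
⌈24.686⌉ = 25.

n = 25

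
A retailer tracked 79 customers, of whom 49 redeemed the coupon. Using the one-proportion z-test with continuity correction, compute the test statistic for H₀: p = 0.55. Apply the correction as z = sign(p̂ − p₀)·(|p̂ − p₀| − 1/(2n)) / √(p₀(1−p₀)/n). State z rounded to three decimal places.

The sample proportion is 49/79 = 0.62025. p̂ − p₀ = 0.070253.
Continuity correction 1/(2n) = 1/158 = 0.006329.
Corrected numerator: |0.070253| − 0.006329 = 0.063924.
Null standard error: √(0.55·0.45/79) = √0.003132911 = 0.055972.
z = (+)0.063924/0.055972 = 1.142.

z = 1.142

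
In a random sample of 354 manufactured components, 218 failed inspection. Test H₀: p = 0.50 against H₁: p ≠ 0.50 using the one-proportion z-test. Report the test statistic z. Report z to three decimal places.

Sample proportion p̂ = 218/354 = 0.61582.
SE₀ = √(0.50·0.50/354) = 0.026575.
Test statistic: z = 0.11582/0.026575 = 4.358.

z = 4.358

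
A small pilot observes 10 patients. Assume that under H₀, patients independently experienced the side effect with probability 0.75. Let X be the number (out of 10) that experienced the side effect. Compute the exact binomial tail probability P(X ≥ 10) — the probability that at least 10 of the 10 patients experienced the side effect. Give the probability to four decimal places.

P = 0.0563

X is binomial with n = 10 and p = 0.75.
P(X ≥ 10) = C(10,10)·0.75^10·0.25^0.
= 0.056314 = 0.0563.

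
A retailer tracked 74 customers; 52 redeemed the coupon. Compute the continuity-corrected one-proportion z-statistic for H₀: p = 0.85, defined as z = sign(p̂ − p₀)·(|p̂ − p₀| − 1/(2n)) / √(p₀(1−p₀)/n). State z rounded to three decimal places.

Sample proportion p̂ = 52/74 = 0.70270. p̂ − p₀ = -0.147297.
1/(2n) = 0.006757.
Corrected numerator: |-0.147297| − 0.006757 = 0.140540.
Null standard error: √(0.85·0.15/74) = √0.001722973 = 0.041509.
z = (−)0.140540/0.041509 = -3.386.

z = -3.386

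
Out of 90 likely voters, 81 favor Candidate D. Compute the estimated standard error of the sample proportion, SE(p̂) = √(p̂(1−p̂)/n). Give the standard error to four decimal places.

Sample proportion p̂ = 81/90 = 0.90000.
p̂(1−p̂) = 0.090000.
Dividing by n and taking the root: √0.001000000 = 0.0316.

SE = 0.0316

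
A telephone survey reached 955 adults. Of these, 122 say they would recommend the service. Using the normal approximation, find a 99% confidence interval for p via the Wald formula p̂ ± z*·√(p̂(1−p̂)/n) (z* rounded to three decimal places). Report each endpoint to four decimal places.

The sample proportion is 122/955 = 0.12775.
SE = √(p̂(1−p̂)/n) = √(0.111429/955) = 0.010802.
The 99% critical value is z* = 2.576.
Margin of error: 2.576 × 0.010802 = 0.02783.
CI: 0.12775 ± 0.02783 = (0.0999, 0.1556).

(0.0999, 0.1556)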